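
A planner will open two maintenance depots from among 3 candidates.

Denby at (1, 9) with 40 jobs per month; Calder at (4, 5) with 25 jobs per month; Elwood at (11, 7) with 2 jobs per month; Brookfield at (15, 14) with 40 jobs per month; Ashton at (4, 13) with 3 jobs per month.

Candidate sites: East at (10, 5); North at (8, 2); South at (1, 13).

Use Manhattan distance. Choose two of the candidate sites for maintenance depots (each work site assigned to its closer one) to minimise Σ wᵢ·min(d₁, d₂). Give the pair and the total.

{East, South}, total 885

Evaluate every pair (each demand assigned to the nearer of the two):
  {East, South}: total = 885
  {North, South}: total = 960
  {East, North}: total = 1278
Best pair: {East, South} with total 885.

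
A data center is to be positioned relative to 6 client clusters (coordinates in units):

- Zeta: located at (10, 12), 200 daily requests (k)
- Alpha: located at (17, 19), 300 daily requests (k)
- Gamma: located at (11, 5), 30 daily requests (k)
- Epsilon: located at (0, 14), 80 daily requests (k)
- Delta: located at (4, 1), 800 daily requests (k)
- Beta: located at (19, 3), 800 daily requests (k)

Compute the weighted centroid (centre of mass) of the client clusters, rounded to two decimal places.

(11.69, 5.69)

The minimiser of Σwᵢ‖p−pᵢ‖² is the weighted centroid p* = (Σwᵢpᵢ)/(Σwᵢ).
Σwᵢ = 2210.
Σwᵢxᵢ = 200·10 + 300·17 + 30·11 + 80·0 + 800·4 + 800·19 = 25830.
Σwᵢyᵢ = 200·12 + 300·19 + 30·5 + 80·14 + 800·1 + 800·3 = 12570.
x* = 25830/2210 = 11.69, y* = 12570/2210 = 5.69.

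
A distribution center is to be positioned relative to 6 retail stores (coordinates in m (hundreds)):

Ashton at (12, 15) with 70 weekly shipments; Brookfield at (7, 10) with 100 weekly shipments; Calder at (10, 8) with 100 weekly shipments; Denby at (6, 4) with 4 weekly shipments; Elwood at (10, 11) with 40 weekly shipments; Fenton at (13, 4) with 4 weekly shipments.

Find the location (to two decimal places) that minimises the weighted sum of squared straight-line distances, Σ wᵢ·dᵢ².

(9.48, 10.45)

The minimiser of Σwᵢ‖p−pᵢ‖² is the weighted centroid p* = (Σwᵢpᵢ)/(Σwᵢ).
Σwᵢ = 318.
Σwᵢxᵢ = 70·12 + 100·7 + 100·10 + 4·6 + 40·10 + 4·13 = 3016.
Σwᵢyᵢ = 70·15 + 100·10 + 100·8 + 4·4 + 40·11 + 4·4 = 3322.
x* = 3016/318 = 9.48, y* = 3322/318 = 10.45.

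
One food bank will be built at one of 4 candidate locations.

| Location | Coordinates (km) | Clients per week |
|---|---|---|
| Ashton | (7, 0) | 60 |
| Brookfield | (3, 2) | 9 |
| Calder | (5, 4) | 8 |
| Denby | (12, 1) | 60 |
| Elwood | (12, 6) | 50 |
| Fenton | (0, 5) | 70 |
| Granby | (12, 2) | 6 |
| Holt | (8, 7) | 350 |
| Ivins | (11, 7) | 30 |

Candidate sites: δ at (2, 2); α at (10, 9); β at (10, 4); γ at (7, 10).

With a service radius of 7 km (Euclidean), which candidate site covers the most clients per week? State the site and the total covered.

β, covering 564

Coverage radius r = 7 km; a point is covered iff (Δx)²+(Δy)² ≤ 7² = 49.
  δ (2, 2): covers {Ashton, Brookfield, Calder, Fenton} → 147
  α (10, 9): covers {Elwood, Holt, Ivins} → 430
  β (10, 4): covers {Ashton, Calder, Denby, Elwood, Granby, Holt, Ivins} → 564
  γ (7, 10): covers {Calder, Elwood, Holt, Ivins} → 438
Maximum coverage at β: 564 clients per week.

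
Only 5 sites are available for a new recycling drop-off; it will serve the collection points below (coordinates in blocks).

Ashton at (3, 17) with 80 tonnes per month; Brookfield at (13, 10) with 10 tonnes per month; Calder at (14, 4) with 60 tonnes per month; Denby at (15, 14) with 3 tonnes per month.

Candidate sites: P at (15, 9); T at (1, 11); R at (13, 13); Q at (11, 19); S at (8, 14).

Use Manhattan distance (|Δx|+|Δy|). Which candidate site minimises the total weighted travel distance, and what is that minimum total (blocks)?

S, total 1711 blocks

Total weighted distance at each candidate:
  P (15, 9): total = 2005
  T (1, 11): total = 2021
  R (13, 13): total = 1759
  Q (11, 19): total = 2017
  S (8, 14): total = 1711
Minimum is at S with total 1711 blocks.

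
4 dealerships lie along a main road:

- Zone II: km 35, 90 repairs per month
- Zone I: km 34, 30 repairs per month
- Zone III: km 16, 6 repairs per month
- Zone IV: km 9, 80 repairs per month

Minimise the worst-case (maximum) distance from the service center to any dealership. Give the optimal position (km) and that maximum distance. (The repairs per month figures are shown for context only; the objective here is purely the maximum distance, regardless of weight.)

location 22, max distance 13

The 1-center on a line is the midpoint of the two extreme points: leftmost at 9, rightmost at 35.
Optimal location = (9 + 35)/2 = 22; maximum distance = (35 − 9)/2 = 13.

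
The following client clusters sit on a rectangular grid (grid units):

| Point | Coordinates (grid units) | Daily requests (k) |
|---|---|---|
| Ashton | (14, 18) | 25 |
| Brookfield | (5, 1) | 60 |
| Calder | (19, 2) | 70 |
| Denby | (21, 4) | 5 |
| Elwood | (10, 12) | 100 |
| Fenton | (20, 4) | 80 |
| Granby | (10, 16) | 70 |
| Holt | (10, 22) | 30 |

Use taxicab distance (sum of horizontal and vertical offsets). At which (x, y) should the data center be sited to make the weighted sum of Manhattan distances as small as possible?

(10, 12)

Manhattan distance separates: Σwᵢ(|x−xᵢ|+|y−yᵢ|) = Σwᵢ|x−xᵢ| + Σwᵢ|y−yᵢ|, so x and y are optimised independently as 1-D weighted medians.
Total weight W = 440; half = 220.
x-coordinate, sorted with cumulative weight:
  x=5 (Brookfield, w=60) cum 60
  x=10 (Elwood, w=100) cum 160
  x=10 (Granby, w=70) cum 230  ← median
  x=10 (Holt, w=30) cum 260
  x=14 (Ashton, w=25) cum 285
  x=19 (Calder, w=70) cum 355
  x=20 (Fenton, w=80) cum 435
  x=21 (Denby, w=5) cum 440
⇒ x* = 10
y-coordinate, sorted with cumulative weight:
  y=1 (Brookfield, w=60) cum 60
  y=2 (Calder, w=70) cum 130
  y=4 (Denby, w=5) cum 135
  y=4 (Fenton, w=80) cum 215
  y=12 (Elwood, w=100) cum 315  ← median
  y=16 (Granby, w=70) cum 385
  y=18 (Ashton, w=25) cum 410
  y=22 (Holt, w=30) cum 440
⇒ y* = 12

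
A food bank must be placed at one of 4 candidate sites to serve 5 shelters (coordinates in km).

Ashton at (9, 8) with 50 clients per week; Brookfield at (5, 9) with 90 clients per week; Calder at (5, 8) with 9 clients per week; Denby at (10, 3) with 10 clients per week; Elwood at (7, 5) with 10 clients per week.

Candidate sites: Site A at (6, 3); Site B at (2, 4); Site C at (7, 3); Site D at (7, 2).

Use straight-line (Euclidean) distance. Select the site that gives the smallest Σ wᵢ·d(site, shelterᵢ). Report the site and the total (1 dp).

Site C, total 936.9 km

Total weighted distance at each candidate:
  Site A (6, 3): total = 947.2
  Site B (2, 4): total = 1104.5
  Site C (7, 3): total = 936.9
  Site D (7, 2): total = 1090.0
Minimum is at Site C with total 936.9 km.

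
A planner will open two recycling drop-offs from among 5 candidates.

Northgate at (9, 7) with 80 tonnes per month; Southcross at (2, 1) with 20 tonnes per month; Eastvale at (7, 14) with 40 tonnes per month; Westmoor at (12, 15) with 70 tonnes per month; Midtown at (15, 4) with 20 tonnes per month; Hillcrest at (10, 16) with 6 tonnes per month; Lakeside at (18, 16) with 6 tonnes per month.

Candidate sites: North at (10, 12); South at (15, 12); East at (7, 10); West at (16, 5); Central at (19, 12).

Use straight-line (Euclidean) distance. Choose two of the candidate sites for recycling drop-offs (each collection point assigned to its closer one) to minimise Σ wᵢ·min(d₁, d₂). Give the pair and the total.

{North, East}, total 1157.3

Evaluate every pair (each demand assigned to the nearer of the two):
  {North, East}: total = 1157.3
  {South, East}: total = 1179.8
  {North, West}: total = 1182.5
  {East, West}: total = 1284.9
  {North, South}: total = 1290.6
  {North, Central}: total = 1304.2
  {East, Central}: total = 1393.2
  {South, West}: total = 1597.1
  {South, Central}: total = 1815.4
  {West, Central}: total = 2005.5
Best pair: {North, East} with total 1157.3.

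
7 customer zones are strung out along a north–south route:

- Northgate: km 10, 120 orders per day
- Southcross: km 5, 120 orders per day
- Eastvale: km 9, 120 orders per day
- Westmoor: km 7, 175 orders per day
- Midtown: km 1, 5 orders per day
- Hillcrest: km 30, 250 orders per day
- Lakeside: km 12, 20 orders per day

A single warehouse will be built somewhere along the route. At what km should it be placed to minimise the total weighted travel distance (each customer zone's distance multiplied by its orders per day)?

For a sum of weighted absolute distances on a line, the optimum is the weighted median (not the mean). Total weight W = 810; half-weight = 405.
Sort by position and accumulate weight:
  km 1 (Midtown, w=5) → cum 5
  km 5 (Southcross, w=120) → cum 125
  km 7 (Westmoor, w=175) → cum 300
  km 9 (Eastvale, w=120) → cum 420  ≥ 405 → median here
  km 10 (Northgate, w=120) → cum 540
  km 12 (Lakeside, w=20) → cum 560
  km 30 (Hillcrest, w=250) → cum 810
Optimal location: km 9.

x = 9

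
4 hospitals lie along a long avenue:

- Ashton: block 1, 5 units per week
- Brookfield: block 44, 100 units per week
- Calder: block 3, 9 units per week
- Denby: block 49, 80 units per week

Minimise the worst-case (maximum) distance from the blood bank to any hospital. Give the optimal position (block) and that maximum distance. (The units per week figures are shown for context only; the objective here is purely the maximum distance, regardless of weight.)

location 25, max distance 24

The 1-center on a line is the midpoint of the two extreme points: leftmost at 1, rightmost at 49.
Optimal location = (1 + 49)/2 = 25; maximum distance = (49 − 1)/2 = 24.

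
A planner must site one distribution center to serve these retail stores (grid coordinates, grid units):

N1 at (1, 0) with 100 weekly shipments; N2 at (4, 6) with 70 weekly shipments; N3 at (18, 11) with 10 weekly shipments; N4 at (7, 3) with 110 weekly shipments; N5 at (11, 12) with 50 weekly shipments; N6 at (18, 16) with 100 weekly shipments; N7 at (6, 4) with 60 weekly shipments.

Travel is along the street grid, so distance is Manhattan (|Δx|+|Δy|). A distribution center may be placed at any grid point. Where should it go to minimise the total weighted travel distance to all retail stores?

(7, 4)

Manhattan distance separates: Σwᵢ(|x−xᵢ|+|y−yᵢ|) = Σwᵢ|x−xᵢ| + Σwᵢ|y−yᵢ|, so x and y are optimised independently as 1-D weighted medians.
Total weight W = 500; half = 250.
x-coordinate, sorted with cumulative weight:
  x=1 (N1, w=100) cum 100
  x=4 (N2, w=70) cum 170
  x=6 (N7, w=60) cum 230
  x=7 (N4, w=110) cum 340  ← median
  x=11 (N5, w=50) cum 390
  x=18 (N3, w=10) cum 400
  x=18 (N6, w=100) cum 500
⇒ x* = 7
y-coordinate, sorted with cumulative weight:
  y=0 (N1, w=100) cum 100
  y=3 (N4, w=110) cum 210
  y=4 (N7, w=60) cum 270  ← median
  y=6 (N2, w=70) cum 340
  y=11 (N3, w=10) cum 350
  y=12 (N5, w=50) cum 400
  y=16 (N6, w=100) cum 500
⇒ y* = 4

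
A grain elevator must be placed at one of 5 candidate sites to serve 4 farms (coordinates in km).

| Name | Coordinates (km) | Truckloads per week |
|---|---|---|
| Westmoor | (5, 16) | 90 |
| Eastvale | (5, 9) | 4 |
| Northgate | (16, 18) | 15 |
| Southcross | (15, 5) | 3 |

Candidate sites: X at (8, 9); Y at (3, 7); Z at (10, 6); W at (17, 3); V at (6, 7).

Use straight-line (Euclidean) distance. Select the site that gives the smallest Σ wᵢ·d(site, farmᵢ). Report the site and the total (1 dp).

Total weighted distance at each candidate:
  X (8, 9): total = 902.2
  Y (3, 7): total = 1133.0
  Z (10, 6): total = 1246.1
  W (17, 3): total = 1879.9
  V (6, 7): total = 1074.6
Minimum is at X with total 902.2 km.

X, total 902.2 km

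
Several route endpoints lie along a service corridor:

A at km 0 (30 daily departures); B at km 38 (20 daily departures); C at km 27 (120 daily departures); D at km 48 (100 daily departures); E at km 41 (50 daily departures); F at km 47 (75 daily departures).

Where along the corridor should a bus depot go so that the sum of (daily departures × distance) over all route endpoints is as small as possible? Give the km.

x = 41

For a sum of weighted absolute distances on a line, the optimum is the weighted median (not the mean). Total weight W = 395; half-weight = 197.5.
Sort by position and accumulate weight:
  km 0 (A, w=30) → cum 30
  km 27 (C, w=120) → cum 150
  km 38 (B, w=20) → cum 170
  km 41 (E, w=50) → cum 220  ≥ 197.5 → median here
  km 47 (F, w=75) → cum 295
  km 48 (D, w=100) → cum 395
Optimal location: km 41.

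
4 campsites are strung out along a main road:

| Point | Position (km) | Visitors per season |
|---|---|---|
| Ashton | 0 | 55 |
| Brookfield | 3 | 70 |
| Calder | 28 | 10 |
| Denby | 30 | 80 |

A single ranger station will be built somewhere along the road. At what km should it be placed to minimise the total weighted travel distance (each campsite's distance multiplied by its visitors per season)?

x = 3

For a sum of weighted absolute distances on a line, the optimum is the weighted median (not the mean). Total weight W = 215; half-weight = 107.5.
Sort by position and accumulate weight:
  km 0 (Ashton, w=55) → cum 55
  km 3 (Brookfield, w=70) → cum 125  ≥ 107.5 → median here
  km 28 (Calder, w=10) → cum 135
  km 30 (Denby, w=80) → cum 215
Optimal location: km 3.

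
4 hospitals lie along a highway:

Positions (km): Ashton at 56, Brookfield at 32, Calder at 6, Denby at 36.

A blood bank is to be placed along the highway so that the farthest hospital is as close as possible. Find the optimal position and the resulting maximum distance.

The 1-center on a line is the midpoint of the two extreme points: leftmost at 6, rightmost at 56.
Optimal location = (6 + 56)/2 = 31; maximum distance = (56 − 6)/2 = 25.

location 31, max distance 25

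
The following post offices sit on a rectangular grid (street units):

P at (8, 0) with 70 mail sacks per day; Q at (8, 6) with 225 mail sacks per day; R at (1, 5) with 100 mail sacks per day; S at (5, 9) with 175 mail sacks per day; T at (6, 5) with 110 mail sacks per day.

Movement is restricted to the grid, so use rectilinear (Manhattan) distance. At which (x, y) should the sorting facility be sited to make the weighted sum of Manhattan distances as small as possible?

(6, 6)

Manhattan distance separates: Σwᵢ(|x−xᵢ|+|y−yᵢ|) = Σwᵢ|x−xᵢ| + Σwᵢ|y−yᵢ|, so x and y are optimised independently as 1-D weighted medians.
Total weight W = 680; half = 340.
x-coordinate, sorted with cumulative weight:
  x=1 (R, w=100) cum 100
  x=5 (S, w=175) cum 275
  x=6 (T, w=110) cum 385  ← median
  x=8 (P, w=70) cum 455
  x=8 (Q, w=225) cum 680
⇒ x* = 6
y-coordinate, sorted with cumulative weight:
  y=0 (P, w=70) cum 70
  y=5 (R, w=100) cum 170
  y=5 (T, w=110) cum 280
  y=6 (Q, w=225) cum 505  ← median
  y=9 (S, w=175) cum 680
⇒ y* = 6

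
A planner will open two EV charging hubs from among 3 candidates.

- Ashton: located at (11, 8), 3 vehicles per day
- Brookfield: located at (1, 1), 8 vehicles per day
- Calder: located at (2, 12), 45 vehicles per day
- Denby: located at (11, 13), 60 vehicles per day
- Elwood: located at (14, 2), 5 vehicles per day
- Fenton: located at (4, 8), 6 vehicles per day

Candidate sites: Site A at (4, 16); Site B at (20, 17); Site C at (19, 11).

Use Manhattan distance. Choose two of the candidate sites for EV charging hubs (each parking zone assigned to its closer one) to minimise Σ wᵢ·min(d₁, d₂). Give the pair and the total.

Evaluate every pair (each demand assigned to the nearer of the two):
  {Site A, Site C}: total = 1165
  {Site A, Site B}: total = 1212
  {Site B, Site C}: total = 1845
Best pair: {Site A, Site C} with total 1165.

{Site A, Site C}, total 1165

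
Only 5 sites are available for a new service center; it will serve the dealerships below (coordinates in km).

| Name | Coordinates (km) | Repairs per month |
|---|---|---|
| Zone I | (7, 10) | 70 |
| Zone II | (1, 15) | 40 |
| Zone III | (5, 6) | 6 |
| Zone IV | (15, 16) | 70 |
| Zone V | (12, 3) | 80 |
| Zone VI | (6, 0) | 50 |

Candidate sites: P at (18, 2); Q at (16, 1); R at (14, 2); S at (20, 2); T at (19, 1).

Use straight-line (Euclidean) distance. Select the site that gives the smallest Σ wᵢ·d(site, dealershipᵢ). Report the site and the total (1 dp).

R, total 3112.3 km

Total weighted distance at each candidate:
  P (18, 2): total = 3986.9
  Q (16, 1): total = 3696.8
  R (14, 2): total = 3112.3
  S (20, 2): total = 4475.2
  T (19, 1): total = 4372.4
Minimum is at R with total 3112.3 km.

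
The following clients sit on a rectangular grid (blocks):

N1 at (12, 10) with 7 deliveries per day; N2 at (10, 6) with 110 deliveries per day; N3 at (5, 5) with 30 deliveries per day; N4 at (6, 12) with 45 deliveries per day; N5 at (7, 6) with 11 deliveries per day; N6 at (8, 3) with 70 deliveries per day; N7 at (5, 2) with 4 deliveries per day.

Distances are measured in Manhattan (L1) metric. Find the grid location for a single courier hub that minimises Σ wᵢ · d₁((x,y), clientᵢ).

Manhattan distance separates: Σwᵢ(|x−xᵢ|+|y−yᵢ|) = Σwᵢ|x−xᵢ| + Σwᵢ|y−yᵢ|, so x and y are optimised independently as 1-D weighted medians.
Total weight W = 277; half = 138.5.
x-coordinate, sorted with cumulative weight:
  x=5 (N3, w=30) cum 30
  x=5 (N7, w=4) cum 34
  x=6 (N4, w=45) cum 79
  x=7 (N5, w=11) cum 90
  x=8 (N6, w=70) cum 160  ← median
  x=10 (N2, w=110) cum 270
  x=12 (N1, w=7) cum 277
⇒ x* = 8
y-coordinate, sorted with cumulative weight:
  y=2 (N7, w=4) cum 4
  y=3 (N6, w=70) cum 74
  y=5 (N3, w=30) cum 104
  y=6 (N2, w=110) cum 214  ← median
  y=6 (N5, w=11) cum 225
  y=10 (N1, w=7) cum 232
  y=12 (N4, w=45) cum 277
⇒ y* = 6

(8, 6)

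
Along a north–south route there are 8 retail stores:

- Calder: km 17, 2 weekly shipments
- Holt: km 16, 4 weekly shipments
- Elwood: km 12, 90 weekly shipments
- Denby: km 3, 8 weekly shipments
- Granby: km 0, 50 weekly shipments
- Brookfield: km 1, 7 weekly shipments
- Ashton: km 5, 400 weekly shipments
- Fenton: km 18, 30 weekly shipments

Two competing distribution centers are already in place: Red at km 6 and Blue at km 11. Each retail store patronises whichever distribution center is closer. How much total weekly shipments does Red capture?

465

The indifferent point is the midpoint (6+11)/2 = 8.5; retail stores left of it (closer to Red at 6) go to Red, those right go to Blue.
  Granby at 0 (w=50) → Red
  Brookfield at 1 (w=7) → Red
  Denby at 3 (w=8) → Red
  Ashton at 5 (w=400) → Red
  Elwood at 12 (w=90) → Blue
  Holt at 16 (w=4) → Blue
  Calder at 17 (w=2) → Blue
  Fenton at 18 (w=30) → Blue
Red captures 465; Blue captures 126.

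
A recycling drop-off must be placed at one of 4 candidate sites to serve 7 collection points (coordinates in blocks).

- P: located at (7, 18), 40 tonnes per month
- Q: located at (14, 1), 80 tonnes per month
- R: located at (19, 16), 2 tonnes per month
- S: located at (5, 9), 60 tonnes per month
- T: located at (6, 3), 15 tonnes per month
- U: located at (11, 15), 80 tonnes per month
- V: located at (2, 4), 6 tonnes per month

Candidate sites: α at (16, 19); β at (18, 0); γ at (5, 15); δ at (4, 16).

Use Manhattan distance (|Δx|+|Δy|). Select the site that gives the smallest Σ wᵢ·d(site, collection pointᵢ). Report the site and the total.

Total weighted distance at each candidate:
  α (16, 19): total = 4556
  β (18, 0): total = 5019
  γ (5, 15): total = 3189
  δ (4, 16): total = 3659
Minimum is at γ with total 3189 blocks.

γ, total 3189 blocks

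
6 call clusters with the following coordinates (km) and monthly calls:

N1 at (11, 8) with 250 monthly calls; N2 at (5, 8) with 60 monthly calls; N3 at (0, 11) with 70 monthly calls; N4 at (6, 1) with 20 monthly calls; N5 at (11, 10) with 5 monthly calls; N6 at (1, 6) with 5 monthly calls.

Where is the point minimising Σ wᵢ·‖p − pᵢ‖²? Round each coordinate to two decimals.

(7.88, 8.17)

The minimiser of Σwᵢ‖p−pᵢ‖² is the weighted centroid p* = (Σwᵢpᵢ)/(Σwᵢ).
Σwᵢ = 410.
Σwᵢxᵢ = 250·11 + 60·5 + 70·0 + 20·6 + 5·11 + 5·1 = 3230.
Σwᵢyᵢ = 250·8 + 60·8 + 70·11 + 20·1 + 5·10 + 5·6 = 3350.
x* = 3230/410 = 7.88, y* = 3350/410 = 8.17.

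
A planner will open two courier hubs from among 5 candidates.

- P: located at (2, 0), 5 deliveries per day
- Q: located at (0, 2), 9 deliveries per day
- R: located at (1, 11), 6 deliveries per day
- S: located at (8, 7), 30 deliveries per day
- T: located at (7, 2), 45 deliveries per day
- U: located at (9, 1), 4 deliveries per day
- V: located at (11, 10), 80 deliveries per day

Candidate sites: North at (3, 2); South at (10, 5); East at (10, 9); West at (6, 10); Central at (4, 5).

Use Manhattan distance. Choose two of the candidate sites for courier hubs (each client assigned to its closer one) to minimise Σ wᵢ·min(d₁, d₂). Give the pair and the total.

Evaluate every pair (each demand assigned to the nearer of the two):
  {North, East}: total = 596
  {East, Central}: total = 738
  {South, East}: total = 818
  {North, West}: total = 836
  {North, South}: total = 908
  {East, West}: total = 953
  {West, Central}: total = 990
  {South, West}: total = 1028
  {South, Central}: total = 1042
  {North, Central}: total = 1444
Best pair: {North, East} with total 596.

{North, East}, total 596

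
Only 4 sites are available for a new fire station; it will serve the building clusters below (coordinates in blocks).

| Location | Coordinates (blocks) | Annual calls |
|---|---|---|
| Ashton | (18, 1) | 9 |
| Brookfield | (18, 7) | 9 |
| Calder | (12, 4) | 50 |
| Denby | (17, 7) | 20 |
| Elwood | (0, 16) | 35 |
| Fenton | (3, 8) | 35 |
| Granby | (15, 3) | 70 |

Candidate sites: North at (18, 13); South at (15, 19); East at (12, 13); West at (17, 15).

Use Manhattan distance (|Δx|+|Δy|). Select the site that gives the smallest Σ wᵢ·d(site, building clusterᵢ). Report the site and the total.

Total weighted distance at each candidate:
  North (18, 13): total = 3397
  South (15, 19): total = 4059
  East (12, 13): total = 2865
  West (17, 15): total = 3521
Minimum is at East with total 2865 blocks.

East, total 2865 blocks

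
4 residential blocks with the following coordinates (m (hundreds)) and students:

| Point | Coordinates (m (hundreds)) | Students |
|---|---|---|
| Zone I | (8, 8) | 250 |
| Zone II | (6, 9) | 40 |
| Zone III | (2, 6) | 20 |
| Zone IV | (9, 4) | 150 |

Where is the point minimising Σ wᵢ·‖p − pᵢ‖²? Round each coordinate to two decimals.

The minimiser of Σwᵢ‖p−pᵢ‖² is the weighted centroid p* = (Σwᵢpᵢ)/(Σwᵢ).
Σwᵢ = 460.
Σwᵢxᵢ = 250·8 + 40·6 + 20·2 + 150·9 = 3630.
Σwᵢyᵢ = 250·8 + 40·9 + 20·6 + 150·4 = 3080.
x* = 3630/460 = 7.89, y* = 3080/460 = 6.70.

(7.89, 6.70)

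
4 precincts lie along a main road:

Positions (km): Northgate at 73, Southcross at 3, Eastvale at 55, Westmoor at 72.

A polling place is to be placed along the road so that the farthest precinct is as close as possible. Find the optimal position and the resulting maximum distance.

The 1-center on a line is the midpoint of the two extreme points: leftmost at 3, rightmost at 73.
Optimal location = (3 + 73)/2 = 38; maximum distance = (73 − 3)/2 = 35.

location 38, max distance 35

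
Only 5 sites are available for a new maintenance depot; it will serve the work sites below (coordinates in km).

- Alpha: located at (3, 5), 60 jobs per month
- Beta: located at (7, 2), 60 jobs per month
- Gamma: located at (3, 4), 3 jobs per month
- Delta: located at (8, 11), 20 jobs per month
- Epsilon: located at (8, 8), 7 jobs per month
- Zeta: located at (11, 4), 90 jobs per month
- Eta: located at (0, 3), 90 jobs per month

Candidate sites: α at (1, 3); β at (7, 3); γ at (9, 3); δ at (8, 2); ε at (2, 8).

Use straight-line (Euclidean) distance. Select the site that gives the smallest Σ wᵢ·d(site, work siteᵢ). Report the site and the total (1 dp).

β, total 1538.7 km

Total weighted distance at each candidate:
  α (1, 3): total = 1808.7
  β (7, 3): total = 1538.7
  γ (9, 3): total = 1740.1
  δ (8, 2): total = 1698.1
  ε (2, 8): total = 2217.9
Minimum is at β with total 1538.7 km.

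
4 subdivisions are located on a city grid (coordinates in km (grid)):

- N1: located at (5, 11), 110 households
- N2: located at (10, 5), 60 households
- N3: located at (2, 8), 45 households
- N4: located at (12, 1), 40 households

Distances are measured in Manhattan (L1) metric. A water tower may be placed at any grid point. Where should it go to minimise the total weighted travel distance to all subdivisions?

Manhattan distance separates: Σwᵢ(|x−xᵢ|+|y−yᵢ|) = Σwᵢ|x−xᵢ| + Σwᵢ|y−yᵢ|, so x and y are optimised independently as 1-D weighted medians.
Total weight W = 255; half = 127.5.
x-coordinate, sorted with cumulative weight:
  x=2 (N3, w=45) cum 45
  x=5 (N1, w=110) cum 155  ← median
  x=10 (N2, w=60) cum 215
  x=12 (N4, w=40) cum 255
⇒ x* = 5
y-coordinate, sorted with cumulative weight:
  y=1 (N4, w=40) cum 40
  y=5 (N2, w=60) cum 100
  y=8 (N3, w=45) cum 145  ← median
  y=11 (N1, w=110) cum 255
⇒ y* = 8

(5, 8)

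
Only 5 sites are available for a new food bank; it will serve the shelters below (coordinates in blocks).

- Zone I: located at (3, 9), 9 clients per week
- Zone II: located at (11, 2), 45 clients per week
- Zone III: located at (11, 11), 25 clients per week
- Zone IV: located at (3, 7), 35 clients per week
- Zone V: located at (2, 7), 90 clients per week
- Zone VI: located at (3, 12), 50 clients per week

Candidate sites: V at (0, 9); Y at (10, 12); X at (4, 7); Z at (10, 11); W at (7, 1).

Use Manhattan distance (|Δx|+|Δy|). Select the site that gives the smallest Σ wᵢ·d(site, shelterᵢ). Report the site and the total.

Total weighted distance at each candidate:
  V (0, 9): total = 1997
  Y (10, 12): total = 2575
  X (4, 7): total = 1357
  Z (10, 11): total = 2421
  W (7, 1): total = 2773
Minimum is at X with total 1357 blocks.

X, total 1357 blocks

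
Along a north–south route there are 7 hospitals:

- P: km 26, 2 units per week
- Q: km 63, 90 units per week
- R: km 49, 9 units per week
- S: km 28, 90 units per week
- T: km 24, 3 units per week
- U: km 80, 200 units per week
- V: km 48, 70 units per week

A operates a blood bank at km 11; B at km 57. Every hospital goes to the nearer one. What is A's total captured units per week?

95

The indifferent point is the midpoint (11+57)/2 = 34; hospitals left of it (closer to A at 11) go to A, those right go to B.
  T at 24 (w=3) → A
  P at 26 (w=2) → A
  S at 28 (w=90) → A
  V at 48 (w=70) → B
  R at 49 (w=9) → B
  Q at 63 (w=90) → B
  U at 80 (w=200) → B
A captures 95; B captures 369.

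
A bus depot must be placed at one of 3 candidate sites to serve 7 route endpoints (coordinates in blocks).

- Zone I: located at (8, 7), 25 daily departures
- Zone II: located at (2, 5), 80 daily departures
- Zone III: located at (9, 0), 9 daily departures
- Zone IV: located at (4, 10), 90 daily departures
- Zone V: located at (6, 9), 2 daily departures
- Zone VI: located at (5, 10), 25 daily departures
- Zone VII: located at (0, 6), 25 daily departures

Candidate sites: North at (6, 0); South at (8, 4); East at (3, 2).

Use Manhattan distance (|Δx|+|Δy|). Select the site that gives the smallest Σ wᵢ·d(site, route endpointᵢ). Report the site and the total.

Total weighted distance at each candidate:
  North (6, 0): total = 2645
  South (8, 4): total = 2069
  East (3, 2): total = 1897
Minimum is at East with total 1897 blocks.

East, total 1897 blocks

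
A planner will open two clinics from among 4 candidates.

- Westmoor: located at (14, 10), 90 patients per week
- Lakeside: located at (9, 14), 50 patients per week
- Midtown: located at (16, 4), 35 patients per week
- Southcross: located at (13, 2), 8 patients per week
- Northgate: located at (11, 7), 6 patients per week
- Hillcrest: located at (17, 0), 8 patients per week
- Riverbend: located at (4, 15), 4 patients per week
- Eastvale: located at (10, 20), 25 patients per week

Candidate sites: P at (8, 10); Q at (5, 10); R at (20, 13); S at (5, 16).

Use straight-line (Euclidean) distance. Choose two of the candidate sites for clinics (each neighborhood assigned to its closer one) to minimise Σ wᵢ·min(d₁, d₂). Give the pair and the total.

{P, S}, total 1470.4

Evaluate every pair (each demand assigned to the nearer of the two):
  {P, S}: total = 1470.4
  {P, R}: total = 1579.1
  {P, Q}: total = 1580.1
  {R, S}: total = 1613.7
  {Q, R}: total = 1768.7
  {Q, S}: total = 1893.6
Best pair: {P, S} with total 1470.4.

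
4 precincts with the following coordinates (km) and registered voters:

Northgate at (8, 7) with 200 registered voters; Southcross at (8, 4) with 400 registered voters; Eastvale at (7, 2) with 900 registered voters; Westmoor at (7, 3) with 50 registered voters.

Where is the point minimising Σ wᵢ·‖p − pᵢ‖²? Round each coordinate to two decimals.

The minimiser of Σwᵢ‖p−pᵢ‖² is the weighted centroid p* = (Σwᵢpᵢ)/(Σwᵢ).
Σwᵢ = 1550.
Σwᵢxᵢ = 200·8 + 400·8 + 900·7 + 50·7 = 11450.
Σwᵢyᵢ = 200·7 + 400·4 + 900·2 + 50·3 = 4950.
x* = 11450/1550 = 7.39, y* = 4950/1550 = 3.19.

(7.39, 3.19)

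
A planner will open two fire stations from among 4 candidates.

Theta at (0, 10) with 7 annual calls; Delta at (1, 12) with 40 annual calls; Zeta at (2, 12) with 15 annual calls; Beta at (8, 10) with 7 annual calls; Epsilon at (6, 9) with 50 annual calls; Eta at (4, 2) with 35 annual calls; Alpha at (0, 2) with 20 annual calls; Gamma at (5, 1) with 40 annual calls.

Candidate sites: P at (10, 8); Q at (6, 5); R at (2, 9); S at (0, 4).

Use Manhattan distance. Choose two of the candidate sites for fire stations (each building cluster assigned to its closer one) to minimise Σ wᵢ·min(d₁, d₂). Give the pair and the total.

{Q, R}, total 1030

Evaluate every pair (each demand assigned to the nearer of the two):
  {Q, R}: total = 1030
  {R, S}: total = 1045
  {Q, S}: total = 1216
  {P, R}: total = 1389
  {P, S}: total = 1400
  {P, Q}: total = 1505
Best pair: {Q, R} with total 1030.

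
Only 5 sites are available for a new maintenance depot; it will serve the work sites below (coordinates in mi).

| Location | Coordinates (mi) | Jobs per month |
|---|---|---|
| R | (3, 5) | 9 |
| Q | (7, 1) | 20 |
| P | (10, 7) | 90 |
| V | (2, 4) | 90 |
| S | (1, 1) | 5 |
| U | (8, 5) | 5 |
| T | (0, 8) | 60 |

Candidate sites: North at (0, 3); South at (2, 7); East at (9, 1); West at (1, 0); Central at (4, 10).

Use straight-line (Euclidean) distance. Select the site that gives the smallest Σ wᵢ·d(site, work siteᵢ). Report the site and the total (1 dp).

South, total 1362.5 mi

Total weighted distance at each candidate:
  North (0, 3): total = 1701.0
  South (2, 7): total = 1362.5
  East (9, 1): total = 2082.5
  West (1, 0): total = 2099.1
  Central (4, 10): total = 1756.4
Minimum is at South with total 1362.5 mi.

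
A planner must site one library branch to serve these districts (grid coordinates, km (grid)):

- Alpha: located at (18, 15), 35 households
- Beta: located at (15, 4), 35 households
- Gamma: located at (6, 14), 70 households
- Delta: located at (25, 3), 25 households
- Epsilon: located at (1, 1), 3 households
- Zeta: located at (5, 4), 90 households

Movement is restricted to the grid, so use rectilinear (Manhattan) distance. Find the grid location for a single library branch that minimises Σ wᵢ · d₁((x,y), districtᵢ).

Manhattan distance separates: Σwᵢ(|x−xᵢ|+|y−yᵢ|) = Σwᵢ|x−xᵢ| + Σwᵢ|y−yᵢ|, so x and y are optimised independently as 1-D weighted medians.
Total weight W = 258; half = 129.
x-coordinate, sorted with cumulative weight:
  x=1 (Epsilon, w=3) cum 3
  x=5 (Zeta, w=90) cum 93
  x=6 (Gamma, w=70) cum 163  ← median
  x=15 (Beta, w=35) cum 198
  x=18 (Alpha, w=35) cum 233
  x=25 (Delta, w=25) cum 258
⇒ x* = 6
y-coordinate, sorted with cumulative weight:
  y=1 (Epsilon, w=3) cum 3
  y=3 (Delta, w=25) cum 28
  y=4 (Beta, w=35) cum 63
  y=4 (Zeta, w=90) cum 153  ← median
  y=14 (Gamma, w=70) cum 223
  y=15 (Alpha, w=35) cum 258
⇒ y* = 4

(6, 4)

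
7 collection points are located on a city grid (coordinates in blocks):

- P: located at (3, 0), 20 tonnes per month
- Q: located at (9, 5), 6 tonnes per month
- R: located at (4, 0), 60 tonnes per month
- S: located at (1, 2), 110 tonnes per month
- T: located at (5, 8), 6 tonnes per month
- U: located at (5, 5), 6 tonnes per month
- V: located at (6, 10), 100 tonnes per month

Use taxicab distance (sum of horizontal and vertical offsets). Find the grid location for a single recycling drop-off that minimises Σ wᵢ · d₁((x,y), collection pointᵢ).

Manhattan distance separates: Σwᵢ(|x−xᵢ|+|y−yᵢ|) = Σwᵢ|x−xᵢ| + Σwᵢ|y−yᵢ|, so x and y are optimised independently as 1-D weighted medians.
Total weight W = 308; half = 154.
x-coordinate, sorted with cumulative weight:
  x=1 (S, w=110) cum 110
  x=3 (P, w=20) cum 130
  x=4 (R, w=60) cum 190  ← median
  x=5 (T, w=6) cum 196
  x=5 (U, w=6) cum 202
  x=6 (V, w=100) cum 302
  x=9 (Q, w=6) cum 308
⇒ x* = 4
y-coordinate, sorted with cumulative weight:
  y=0 (P, w=20) cum 20
  y=0 (R, w=60) cum 80
  y=2 (S, w=110) cum 190  ← median
  y=5 (Q, w=6) cum 196
  y=5 (U, w=6) cum 202
  y=8 (T, w=6) cum 208
  y=10 (V, w=100) cum 308
⇒ y* = 2

(4, 2)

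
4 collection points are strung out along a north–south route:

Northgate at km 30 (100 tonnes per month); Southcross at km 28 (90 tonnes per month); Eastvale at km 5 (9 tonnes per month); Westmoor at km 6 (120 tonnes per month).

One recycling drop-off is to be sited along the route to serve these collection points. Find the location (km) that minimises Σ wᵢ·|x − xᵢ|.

x = 28

For a sum of weighted absolute distances on a line, the optimum is the weighted median (not the mean). Total weight W = 319; half-weight = 159.5.
Sort by position and accumulate weight:
  km 5 (Eastvale, w=9) → cum 9
  km 6 (Westmoor, w=120) → cum 129
  km 28 (Southcross, w=90) → cum 219  ≥ 159.5 → median here
  km 30 (Northgate, w=100) → cum 319
Optimal location: km 28.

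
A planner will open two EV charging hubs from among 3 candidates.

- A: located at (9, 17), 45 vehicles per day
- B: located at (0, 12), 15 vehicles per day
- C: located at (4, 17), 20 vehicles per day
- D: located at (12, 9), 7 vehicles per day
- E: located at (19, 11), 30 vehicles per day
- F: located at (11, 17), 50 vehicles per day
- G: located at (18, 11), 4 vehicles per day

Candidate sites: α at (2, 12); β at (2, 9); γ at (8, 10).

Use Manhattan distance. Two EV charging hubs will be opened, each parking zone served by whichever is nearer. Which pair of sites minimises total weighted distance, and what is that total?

{α, γ}, total 1469

Evaluate every pair (each demand assigned to the nearer of the two):
  {α, γ}: total = 1469
  {β, γ}: total = 1574
  {α, β}: total = 2088
Best pair: {α, γ} with total 1469.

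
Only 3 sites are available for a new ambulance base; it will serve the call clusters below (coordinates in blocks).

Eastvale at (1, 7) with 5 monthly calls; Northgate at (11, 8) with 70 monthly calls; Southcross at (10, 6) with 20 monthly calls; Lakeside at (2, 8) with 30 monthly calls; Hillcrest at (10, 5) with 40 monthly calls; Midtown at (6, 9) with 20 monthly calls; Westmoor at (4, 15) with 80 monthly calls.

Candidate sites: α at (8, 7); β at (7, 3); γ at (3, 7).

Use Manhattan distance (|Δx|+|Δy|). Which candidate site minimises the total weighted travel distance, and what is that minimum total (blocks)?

Total weighted distance at each candidate:
  α (8, 7): total = 1785
  β (7, 3): total = 2640
  γ (3, 7): total = 2040
Minimum is at α with total 1785 blocks.

α, total 1785 blocks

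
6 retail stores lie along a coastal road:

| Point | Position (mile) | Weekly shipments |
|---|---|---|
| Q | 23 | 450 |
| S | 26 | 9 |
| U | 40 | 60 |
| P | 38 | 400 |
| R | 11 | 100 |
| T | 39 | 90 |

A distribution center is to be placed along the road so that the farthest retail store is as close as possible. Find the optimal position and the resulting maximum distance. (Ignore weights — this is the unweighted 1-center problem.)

The 1-center on a line is the midpoint of the two extreme points: leftmost at 11, rightmost at 40.
Optimal location = (11 + 40)/2 = 25.5; maximum distance = (40 − 11)/2 = 14.5.

location 25.5, max distance 14.5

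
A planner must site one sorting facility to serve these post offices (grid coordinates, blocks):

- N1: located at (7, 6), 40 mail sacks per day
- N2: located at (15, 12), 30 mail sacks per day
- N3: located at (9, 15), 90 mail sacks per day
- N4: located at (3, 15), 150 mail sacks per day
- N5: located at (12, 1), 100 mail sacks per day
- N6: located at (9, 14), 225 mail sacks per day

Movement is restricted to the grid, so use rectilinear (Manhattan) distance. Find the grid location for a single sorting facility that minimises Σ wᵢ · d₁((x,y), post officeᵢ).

(9, 14)

Manhattan distance separates: Σwᵢ(|x−xᵢ|+|y−yᵢ|) = Σwᵢ|x−xᵢ| + Σwᵢ|y−yᵢ|, so x and y are optimised independently as 1-D weighted medians.
Total weight W = 635; half = 317.5.
x-coordinate, sorted with cumulative weight:
  x=3 (N4, w=150) cum 150
  x=7 (N1, w=40) cum 190
  x=9 (N3, w=90) cum 280
  x=9 (N6, w=225) cum 505  ← median
  x=12 (N5, w=100) cum 605
  x=15 (N2, w=30) cum 635
⇒ x* = 9
y-coordinate, sorted with cumulative weight:
  y=1 (N5, w=100) cum 100
  y=6 (N1, w=40) cum 140
  y=12 (N2, w=30) cum 170
  y=14 (N6, w=225) cum 395  ← median
  y=15 (N3, w=90) cum 485
  y=15 (N4, w=150) cum 635
⇒ y* = 14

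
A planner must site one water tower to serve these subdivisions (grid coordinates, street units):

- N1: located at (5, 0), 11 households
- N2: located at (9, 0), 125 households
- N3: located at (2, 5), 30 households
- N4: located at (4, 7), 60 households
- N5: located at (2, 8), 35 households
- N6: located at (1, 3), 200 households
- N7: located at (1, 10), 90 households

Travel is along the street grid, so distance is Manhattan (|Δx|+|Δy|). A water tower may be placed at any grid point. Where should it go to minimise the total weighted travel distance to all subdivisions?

(1, 3)

Manhattan distance separates: Σwᵢ(|x−xᵢ|+|y−yᵢ|) = Σwᵢ|x−xᵢ| + Σwᵢ|y−yᵢ|, so x and y are optimised independently as 1-D weighted medians.
Total weight W = 551; half = 275.5.
x-coordinate, sorted with cumulative weight:
  x=1 (N6, w=200) cum 200
  x=1 (N7, w=90) cum 290  ← median
  x=2 (N3, w=30) cum 320
  x=2 (N5, w=35) cum 355
  x=4 (N4, w=60) cum 415
  x=5 (N1, w=11) cum 426
  x=9 (N2, w=125) cum 551
⇒ x* = 1
y-coordinate, sorted with cumulative weight:
  y=0 (N1, w=11) cum 11
  y=0 (N2, w=125) cum 136
  y=3 (N6, w=200) cum 336  ← median
  y=5 (N3, w=30) cum 366
  y=7 (N4, w=60) cum 426
  y=8 (N5, w=35) cum 461
  y=10 (N7, w=90) cum 551
⇒ y* = 3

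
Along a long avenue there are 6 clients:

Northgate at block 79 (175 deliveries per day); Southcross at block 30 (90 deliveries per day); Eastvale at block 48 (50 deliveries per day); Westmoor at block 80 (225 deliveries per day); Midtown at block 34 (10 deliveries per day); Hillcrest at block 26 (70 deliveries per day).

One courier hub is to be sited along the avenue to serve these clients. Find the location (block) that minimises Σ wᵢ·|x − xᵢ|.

For a sum of weighted absolute distances on a line, the optimum is the weighted median (not the mean). Total weight W = 620; half-weight = 310.
Sort by position and accumulate weight:
  block 26 (Hillcrest, w=70) → cum 70
  block 30 (Southcross, w=90) → cum 160
  block 34 (Midtown, w=10) → cum 170
  block 48 (Eastvale, w=50) → cum 220
  block 79 (Northgate, w=175) → cum 395  ≥ 310 → median here
  block 80 (Westmoor, w=225) → cum 620
Optimal location: block 79.

x = 79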